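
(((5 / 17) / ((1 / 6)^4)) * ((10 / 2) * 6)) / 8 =24300 / 17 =1429.41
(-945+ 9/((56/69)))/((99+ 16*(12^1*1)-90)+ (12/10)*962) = -9685/14056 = -0.69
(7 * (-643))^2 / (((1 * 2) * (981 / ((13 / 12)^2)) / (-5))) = -17118855845 / 282528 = -60591.71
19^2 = 361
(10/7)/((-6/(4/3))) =-20/63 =-0.32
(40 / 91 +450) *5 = 204950 / 91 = 2252.20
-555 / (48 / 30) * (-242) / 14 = 335775 / 56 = 5995.98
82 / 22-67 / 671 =2434 / 671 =3.63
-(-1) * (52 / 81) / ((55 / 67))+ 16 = 74764 / 4455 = 16.78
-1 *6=-6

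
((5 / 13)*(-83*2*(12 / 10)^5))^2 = 1666205945856 / 66015625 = 25239.57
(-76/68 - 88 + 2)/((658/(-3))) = 4443/11186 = 0.40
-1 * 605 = -605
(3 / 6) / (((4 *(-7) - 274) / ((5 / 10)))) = -1 / 1208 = -0.00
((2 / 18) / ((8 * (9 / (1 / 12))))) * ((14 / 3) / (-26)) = -7 / 303264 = -0.00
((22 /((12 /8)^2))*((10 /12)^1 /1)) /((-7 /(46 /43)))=-1.25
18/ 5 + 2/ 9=172/ 45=3.82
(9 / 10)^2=81 / 100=0.81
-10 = -10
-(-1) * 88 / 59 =88 / 59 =1.49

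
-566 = -566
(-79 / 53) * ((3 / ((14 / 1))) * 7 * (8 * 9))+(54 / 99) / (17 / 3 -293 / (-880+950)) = -29121192 / 181313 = -160.61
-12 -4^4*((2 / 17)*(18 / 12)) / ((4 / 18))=-215.29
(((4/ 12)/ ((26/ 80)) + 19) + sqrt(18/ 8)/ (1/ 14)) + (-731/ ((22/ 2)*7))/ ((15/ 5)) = 37899/ 1001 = 37.86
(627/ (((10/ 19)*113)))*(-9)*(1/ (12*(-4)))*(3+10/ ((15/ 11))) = 369303/ 18080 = 20.43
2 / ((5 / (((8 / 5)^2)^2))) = 2.62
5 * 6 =30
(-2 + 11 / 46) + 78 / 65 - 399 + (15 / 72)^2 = -399.52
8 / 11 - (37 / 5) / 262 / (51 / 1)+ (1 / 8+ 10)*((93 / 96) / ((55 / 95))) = 1662080489 / 94068480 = 17.67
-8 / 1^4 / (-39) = 8 / 39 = 0.21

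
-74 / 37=-2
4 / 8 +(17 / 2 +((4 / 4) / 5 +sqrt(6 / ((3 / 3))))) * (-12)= -1039 / 10 - 12 * sqrt(6)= -133.29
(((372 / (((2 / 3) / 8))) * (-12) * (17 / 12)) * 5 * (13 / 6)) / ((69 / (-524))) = 143596960 / 23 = 6243346.09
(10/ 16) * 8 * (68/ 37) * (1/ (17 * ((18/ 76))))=2.28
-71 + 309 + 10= 248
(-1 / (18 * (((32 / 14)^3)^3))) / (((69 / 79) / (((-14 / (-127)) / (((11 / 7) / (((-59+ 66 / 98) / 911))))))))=0.00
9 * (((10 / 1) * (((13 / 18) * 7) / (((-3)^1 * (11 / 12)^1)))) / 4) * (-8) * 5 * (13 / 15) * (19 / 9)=899080 / 297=3027.21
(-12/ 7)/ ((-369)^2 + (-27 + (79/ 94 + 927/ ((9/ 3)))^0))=-12/ 952945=-0.00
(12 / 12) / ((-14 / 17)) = -17 / 14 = -1.21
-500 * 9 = -4500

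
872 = 872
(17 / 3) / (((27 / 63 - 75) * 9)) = -119 / 14094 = -0.01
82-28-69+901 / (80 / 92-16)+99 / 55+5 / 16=-504157 / 6960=-72.44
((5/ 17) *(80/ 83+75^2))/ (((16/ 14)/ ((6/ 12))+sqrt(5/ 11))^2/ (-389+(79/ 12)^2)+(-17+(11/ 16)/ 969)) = -404328199816745779362602430000/ 4157825173390283504759796803+28568943274575369093120000 *sqrt(55)/ 4157825173390283504759796803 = -97.19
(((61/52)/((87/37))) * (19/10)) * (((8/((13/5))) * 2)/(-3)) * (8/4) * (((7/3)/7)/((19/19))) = -171532/132327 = -1.30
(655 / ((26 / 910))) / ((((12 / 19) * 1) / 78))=5662475 / 2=2831237.50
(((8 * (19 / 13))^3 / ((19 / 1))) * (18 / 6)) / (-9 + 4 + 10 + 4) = 184832 / 6591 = 28.04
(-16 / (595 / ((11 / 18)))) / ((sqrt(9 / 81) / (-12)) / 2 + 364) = -704 / 15593165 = -0.00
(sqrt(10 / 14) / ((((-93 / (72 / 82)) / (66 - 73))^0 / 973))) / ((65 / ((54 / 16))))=3753 * sqrt(35) / 520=42.70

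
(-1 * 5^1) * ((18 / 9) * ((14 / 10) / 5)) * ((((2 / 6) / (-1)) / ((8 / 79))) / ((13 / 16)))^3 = 55220368 / 296595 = 186.18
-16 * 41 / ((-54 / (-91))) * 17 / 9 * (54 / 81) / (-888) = 1.57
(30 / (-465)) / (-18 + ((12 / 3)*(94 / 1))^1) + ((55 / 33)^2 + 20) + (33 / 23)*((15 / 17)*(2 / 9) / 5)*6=451368788 / 19526931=23.12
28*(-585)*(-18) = 294840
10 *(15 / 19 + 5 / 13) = 2900 / 247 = 11.74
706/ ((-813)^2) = 706/ 660969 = 0.00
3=3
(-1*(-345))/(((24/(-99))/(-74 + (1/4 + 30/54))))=3333275/32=104164.84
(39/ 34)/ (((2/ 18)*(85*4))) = 351/ 11560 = 0.03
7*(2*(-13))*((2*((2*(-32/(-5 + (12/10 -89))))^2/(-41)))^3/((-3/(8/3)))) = -745472000000/368962362959769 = -0.00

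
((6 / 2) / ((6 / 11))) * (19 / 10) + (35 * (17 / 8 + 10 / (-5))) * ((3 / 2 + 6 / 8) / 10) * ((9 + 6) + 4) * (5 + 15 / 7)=23047 / 160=144.04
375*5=1875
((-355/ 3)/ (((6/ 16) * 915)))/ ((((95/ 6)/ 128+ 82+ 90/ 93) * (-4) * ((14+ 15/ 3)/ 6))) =2253824/ 6878343957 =0.00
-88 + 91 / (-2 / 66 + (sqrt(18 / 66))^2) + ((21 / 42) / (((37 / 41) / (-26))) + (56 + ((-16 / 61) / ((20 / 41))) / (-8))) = 29705443 / 90280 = 329.04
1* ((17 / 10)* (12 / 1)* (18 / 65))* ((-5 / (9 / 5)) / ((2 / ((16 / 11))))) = -1632 / 143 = -11.41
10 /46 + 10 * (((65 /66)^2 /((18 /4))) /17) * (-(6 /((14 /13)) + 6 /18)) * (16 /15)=-140310845 /241428033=-0.58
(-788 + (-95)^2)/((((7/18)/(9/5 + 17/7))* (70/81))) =888706404/8575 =103639.23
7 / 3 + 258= 781 / 3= 260.33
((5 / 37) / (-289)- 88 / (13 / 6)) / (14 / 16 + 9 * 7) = -6452536 / 10147657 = -0.64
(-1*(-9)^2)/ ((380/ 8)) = -162/ 95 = -1.71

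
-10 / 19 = -0.53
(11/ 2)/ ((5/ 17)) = 187/ 10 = 18.70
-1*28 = -28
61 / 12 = 5.08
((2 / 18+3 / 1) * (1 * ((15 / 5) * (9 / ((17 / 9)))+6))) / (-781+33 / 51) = -1610 / 19899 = -0.08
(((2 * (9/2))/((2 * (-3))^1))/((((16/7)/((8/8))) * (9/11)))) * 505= -38885/96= -405.05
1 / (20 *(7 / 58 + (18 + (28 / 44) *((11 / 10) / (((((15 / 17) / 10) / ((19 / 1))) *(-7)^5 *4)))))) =208887 / 75694163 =0.00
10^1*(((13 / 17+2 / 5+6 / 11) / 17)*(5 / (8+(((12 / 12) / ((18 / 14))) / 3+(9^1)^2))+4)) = 183885 / 45067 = 4.08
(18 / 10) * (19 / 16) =171 / 80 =2.14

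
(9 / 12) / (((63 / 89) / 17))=1513 / 84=18.01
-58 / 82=-29 / 41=-0.71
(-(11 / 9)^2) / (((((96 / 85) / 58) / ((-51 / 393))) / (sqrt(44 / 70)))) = 7.89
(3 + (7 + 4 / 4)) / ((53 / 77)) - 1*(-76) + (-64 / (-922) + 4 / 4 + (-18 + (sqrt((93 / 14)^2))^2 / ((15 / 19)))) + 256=9265153281 / 23944340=386.95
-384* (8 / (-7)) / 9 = 1024 / 21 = 48.76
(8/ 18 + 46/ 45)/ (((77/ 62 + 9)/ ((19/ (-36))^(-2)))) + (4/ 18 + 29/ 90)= 21838979/ 20631150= 1.06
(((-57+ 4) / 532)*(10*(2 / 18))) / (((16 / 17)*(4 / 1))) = -4505 / 153216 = -0.03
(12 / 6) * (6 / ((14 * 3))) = 2 / 7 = 0.29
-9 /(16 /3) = -27 /16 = -1.69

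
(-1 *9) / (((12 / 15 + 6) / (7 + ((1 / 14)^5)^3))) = -49003950100710850605 / 5289315248965615616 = -9.26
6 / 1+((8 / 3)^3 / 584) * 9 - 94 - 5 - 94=-40889 / 219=-186.71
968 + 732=1700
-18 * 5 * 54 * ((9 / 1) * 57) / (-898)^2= -623295 / 201601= -3.09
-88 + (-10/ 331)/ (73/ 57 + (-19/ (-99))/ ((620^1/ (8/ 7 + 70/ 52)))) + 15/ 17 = -14819007709047/ 170057376479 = -87.14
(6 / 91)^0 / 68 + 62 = 4217 / 68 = 62.01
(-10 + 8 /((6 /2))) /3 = -22 /9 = -2.44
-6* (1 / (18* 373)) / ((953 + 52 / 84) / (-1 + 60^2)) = -25193 / 7469698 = -0.00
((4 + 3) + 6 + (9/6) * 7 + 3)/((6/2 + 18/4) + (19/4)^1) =106/49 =2.16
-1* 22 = -22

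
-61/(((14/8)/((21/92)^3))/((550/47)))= -22193325/4574792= -4.85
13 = 13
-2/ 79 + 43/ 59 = 3279/ 4661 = 0.70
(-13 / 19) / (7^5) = -13 / 319333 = -0.00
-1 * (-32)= 32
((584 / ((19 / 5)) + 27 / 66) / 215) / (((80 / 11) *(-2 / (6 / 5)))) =-193233 / 3268000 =-0.06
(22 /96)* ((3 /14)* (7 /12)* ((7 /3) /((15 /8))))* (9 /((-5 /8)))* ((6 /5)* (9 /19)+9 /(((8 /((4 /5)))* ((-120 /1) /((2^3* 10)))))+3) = -3619 /2375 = -1.52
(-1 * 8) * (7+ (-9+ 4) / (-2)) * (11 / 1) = -836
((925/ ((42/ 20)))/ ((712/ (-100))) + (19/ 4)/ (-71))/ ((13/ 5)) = -164365055/ 6900348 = -23.82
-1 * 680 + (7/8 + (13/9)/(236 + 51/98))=-87182567/128376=-679.12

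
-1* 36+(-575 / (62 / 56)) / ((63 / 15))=-14848 / 93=-159.66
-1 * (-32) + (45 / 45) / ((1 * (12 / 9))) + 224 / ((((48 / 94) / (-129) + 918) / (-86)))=43655097 / 3710540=11.77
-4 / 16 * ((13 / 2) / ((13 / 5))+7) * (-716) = 3401 / 2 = 1700.50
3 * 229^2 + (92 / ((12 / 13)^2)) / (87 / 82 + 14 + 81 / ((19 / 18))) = 405011898067 / 2574378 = 157324.18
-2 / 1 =-2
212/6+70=105.33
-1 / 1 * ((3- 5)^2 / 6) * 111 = -74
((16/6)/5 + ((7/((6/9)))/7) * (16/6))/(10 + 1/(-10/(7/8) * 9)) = 3264/7193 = 0.45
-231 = -231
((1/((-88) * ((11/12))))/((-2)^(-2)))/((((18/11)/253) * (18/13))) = -299/54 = -5.54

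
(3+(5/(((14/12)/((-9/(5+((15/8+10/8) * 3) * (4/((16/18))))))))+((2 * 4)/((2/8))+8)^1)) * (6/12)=44587/2114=21.09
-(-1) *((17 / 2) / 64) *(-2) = -0.27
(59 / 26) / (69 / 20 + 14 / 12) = 1770 / 3601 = 0.49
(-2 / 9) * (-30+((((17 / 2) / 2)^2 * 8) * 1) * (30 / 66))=-7.93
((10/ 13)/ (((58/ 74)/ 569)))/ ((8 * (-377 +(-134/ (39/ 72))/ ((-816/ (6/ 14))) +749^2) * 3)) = 0.00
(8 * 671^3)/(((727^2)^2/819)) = 1979435930472/279342903841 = 7.09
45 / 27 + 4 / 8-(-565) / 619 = 11437 / 3714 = 3.08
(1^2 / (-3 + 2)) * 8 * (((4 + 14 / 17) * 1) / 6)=-328 / 51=-6.43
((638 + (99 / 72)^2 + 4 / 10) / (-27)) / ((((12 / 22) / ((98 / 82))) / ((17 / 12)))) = -1877434559 / 25505280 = -73.61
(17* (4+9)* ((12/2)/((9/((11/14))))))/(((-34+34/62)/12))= -17732/427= -41.53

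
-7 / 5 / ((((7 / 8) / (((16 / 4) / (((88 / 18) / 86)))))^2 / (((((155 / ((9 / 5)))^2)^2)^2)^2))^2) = -12853998023885627506321006130108638705889456713581993774653255968587473034858703613281250000000000000000 / 2628180114437679869492656607383623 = -4890836040221635672313294000000000000000000000000000000000000000000000.00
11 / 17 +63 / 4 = 1115 / 68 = 16.40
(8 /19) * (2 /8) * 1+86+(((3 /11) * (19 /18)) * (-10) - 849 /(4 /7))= -3517529 /2508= -1402.52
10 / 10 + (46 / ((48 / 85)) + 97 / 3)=2755 / 24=114.79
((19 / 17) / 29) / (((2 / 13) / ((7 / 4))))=1729 / 3944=0.44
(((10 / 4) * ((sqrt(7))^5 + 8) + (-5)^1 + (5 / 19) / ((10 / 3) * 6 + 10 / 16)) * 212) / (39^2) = 1995556 / 953667 + 25970 * sqrt(7) / 1521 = 47.27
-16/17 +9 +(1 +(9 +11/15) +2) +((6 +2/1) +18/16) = 29.92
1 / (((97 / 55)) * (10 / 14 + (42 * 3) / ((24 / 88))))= 0.00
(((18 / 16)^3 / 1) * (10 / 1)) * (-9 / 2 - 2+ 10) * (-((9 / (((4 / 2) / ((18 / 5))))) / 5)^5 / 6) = -5931020266101 / 2000000000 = -2965.51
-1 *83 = -83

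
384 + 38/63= 24230/63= 384.60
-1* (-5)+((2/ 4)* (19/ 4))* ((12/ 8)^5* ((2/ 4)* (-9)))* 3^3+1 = -1118859/ 512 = -2185.27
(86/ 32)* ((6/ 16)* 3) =387/ 128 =3.02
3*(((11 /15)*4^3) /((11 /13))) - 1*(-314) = 480.40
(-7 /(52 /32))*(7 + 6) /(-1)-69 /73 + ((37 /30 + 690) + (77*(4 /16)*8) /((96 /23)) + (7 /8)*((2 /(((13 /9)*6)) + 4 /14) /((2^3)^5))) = 2922544859401 /3731619840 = 783.18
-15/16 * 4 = -15/4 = -3.75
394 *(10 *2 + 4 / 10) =40188 / 5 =8037.60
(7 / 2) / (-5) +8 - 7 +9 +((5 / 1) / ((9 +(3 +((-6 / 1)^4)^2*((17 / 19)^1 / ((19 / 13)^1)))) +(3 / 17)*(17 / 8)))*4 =276173082511 / 29695968270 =9.30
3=3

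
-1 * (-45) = 45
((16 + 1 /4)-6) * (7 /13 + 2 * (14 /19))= 20377 /988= 20.62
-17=-17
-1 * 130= -130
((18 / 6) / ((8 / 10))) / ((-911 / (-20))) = 0.08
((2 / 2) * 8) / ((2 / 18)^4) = 52488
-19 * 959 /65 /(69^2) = -18221 /309465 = -0.06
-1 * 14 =-14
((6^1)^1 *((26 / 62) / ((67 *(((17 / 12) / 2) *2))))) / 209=936 / 7379581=0.00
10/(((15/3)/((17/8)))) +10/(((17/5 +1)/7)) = 887/44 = 20.16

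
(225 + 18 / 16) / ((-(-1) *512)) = 1809 / 4096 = 0.44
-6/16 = -3/8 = -0.38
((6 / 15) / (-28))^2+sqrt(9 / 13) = 1 / 4900+3 * sqrt(13) / 13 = 0.83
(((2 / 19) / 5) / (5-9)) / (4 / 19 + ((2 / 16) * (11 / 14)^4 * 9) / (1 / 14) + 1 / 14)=-10976 / 13106055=-0.00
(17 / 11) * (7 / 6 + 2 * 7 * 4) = 5831 / 66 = 88.35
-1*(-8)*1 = 8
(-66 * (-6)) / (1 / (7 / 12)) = 231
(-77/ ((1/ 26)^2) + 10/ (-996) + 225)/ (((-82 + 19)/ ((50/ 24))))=645246275/ 376488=1713.86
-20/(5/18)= -72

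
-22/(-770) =1/35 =0.03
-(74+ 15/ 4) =-311/ 4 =-77.75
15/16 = 0.94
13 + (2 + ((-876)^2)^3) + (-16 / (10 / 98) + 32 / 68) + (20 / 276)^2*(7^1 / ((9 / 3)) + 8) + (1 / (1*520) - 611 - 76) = 11411069063790802353592855 / 25252344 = 451881578351332547.73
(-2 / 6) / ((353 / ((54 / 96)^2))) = -27 / 90368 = -0.00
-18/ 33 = -6/ 11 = -0.55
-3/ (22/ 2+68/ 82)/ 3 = -41/ 485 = -0.08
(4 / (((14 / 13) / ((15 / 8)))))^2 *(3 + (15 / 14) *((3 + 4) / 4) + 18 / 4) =2851875 / 6272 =454.70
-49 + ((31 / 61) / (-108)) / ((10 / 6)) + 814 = 8399669 / 10980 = 765.00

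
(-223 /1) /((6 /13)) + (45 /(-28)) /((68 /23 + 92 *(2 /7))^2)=-128514700577 /265983168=-483.17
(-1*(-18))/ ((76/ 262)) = 1179/ 19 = 62.05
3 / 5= 0.60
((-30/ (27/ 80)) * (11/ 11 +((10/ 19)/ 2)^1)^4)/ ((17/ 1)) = -29491200/ 2215457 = -13.31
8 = 8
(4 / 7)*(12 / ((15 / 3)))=48 / 35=1.37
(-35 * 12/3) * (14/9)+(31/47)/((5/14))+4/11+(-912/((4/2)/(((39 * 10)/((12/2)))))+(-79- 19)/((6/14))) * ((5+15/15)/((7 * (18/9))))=-2119789808/162855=-13016.42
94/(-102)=-47/51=-0.92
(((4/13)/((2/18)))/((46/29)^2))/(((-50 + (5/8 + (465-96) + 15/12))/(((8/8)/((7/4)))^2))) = 968832/865009691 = 0.00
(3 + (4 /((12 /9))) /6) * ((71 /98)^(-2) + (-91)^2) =292278875 /10082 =28990.17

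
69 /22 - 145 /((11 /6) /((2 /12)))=-221 /22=-10.05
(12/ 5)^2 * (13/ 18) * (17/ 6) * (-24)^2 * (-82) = -13917696/ 25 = -556707.84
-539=-539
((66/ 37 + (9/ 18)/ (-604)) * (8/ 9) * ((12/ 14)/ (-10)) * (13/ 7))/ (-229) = 1035983/ 940375905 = 0.00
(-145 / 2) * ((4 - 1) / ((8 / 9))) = -3915 / 16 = -244.69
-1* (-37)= 37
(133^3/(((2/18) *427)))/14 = 3541.94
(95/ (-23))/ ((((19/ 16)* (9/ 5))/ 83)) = -33200/ 207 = -160.39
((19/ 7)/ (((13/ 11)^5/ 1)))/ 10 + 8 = 210984049/ 25990510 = 8.12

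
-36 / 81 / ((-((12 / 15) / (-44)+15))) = 55 / 1854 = 0.03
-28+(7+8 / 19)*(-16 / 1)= -2788 / 19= -146.74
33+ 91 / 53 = 1840 / 53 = 34.72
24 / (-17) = -24 / 17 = -1.41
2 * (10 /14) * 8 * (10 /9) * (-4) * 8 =-25600 /63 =-406.35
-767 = -767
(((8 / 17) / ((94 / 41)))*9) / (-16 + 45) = 1476 / 23171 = 0.06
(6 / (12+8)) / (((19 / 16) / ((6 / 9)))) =16 / 95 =0.17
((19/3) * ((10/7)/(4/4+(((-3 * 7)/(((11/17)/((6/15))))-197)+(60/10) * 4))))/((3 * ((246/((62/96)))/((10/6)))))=-809875/11352718944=-0.00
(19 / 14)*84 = 114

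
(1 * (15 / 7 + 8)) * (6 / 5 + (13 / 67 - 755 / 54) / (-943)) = 1471124189 / 119412090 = 12.32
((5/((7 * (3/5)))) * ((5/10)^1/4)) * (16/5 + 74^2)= 815.36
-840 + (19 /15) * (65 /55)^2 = -1521389 /1815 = -838.23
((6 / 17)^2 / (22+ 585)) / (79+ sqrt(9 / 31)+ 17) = 0.00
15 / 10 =3 / 2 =1.50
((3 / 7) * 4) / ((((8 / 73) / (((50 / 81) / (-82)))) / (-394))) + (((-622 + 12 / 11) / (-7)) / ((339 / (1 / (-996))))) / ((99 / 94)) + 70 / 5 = 227624700806 / 3768866739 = 60.40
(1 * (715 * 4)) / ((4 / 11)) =7865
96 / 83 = 1.16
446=446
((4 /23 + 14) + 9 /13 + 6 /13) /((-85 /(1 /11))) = -4583 /279565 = -0.02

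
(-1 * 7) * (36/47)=-252/47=-5.36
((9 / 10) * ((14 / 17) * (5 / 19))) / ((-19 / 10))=-630 / 6137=-0.10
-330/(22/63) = -945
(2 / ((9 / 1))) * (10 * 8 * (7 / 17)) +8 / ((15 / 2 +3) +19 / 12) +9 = 376753 / 22185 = 16.98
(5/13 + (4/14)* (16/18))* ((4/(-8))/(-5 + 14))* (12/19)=-1046/46683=-0.02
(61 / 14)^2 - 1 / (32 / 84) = 6413 / 392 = 16.36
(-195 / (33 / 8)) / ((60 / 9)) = -78 / 11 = -7.09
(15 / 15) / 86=1 / 86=0.01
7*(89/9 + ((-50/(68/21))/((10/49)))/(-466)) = 20065759/285192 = 70.36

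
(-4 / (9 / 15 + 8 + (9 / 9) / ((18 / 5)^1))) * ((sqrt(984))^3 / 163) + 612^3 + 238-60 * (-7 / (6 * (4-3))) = 229221236-708480 * sqrt(246) / 130237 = 229221150.68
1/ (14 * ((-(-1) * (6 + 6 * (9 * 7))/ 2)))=1/ 2688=0.00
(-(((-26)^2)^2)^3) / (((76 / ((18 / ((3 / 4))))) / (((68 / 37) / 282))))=-6489169052994387968 / 33041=-196397477467219.15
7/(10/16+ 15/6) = 2.24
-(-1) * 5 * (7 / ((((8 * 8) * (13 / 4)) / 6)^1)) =1.01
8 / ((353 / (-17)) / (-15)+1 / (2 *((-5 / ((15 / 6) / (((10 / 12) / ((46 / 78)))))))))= 6.63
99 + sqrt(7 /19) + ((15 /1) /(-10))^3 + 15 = sqrt(133) /19 + 885 /8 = 111.23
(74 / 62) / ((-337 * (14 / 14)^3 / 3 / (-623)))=69153 / 10447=6.62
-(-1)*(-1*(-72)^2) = -5184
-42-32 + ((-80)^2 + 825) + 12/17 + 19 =121902/17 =7170.71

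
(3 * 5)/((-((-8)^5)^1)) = 0.00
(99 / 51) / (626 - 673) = -33 / 799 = -0.04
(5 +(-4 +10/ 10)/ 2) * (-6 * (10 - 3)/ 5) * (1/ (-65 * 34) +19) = -6172383/ 11050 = -558.59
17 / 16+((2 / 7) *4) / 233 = 1.07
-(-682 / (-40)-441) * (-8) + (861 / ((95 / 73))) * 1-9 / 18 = -518793 / 190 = -2730.49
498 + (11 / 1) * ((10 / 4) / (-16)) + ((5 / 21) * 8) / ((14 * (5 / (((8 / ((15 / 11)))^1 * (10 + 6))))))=498.84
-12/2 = -6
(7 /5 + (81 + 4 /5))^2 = 173056 /25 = 6922.24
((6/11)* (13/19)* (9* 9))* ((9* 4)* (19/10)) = 113724/55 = 2067.71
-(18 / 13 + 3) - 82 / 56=-2129 / 364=-5.85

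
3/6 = 1/2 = 0.50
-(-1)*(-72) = -72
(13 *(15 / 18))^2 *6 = 4225 / 6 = 704.17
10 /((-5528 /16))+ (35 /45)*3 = 4777 /2073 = 2.30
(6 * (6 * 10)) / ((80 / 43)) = 387 / 2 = 193.50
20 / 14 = 10 / 7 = 1.43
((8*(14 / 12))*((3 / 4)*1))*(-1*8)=-56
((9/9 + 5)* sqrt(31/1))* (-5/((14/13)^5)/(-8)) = 5569395* sqrt(31)/2151296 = 14.41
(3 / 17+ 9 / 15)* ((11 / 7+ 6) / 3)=1166 / 595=1.96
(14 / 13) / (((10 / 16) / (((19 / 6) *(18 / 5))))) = 6384 / 325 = 19.64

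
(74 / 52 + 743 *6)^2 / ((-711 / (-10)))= 67216215125 / 240318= 279696.96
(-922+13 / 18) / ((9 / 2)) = -204.73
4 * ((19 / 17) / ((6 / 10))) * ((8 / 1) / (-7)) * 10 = -30400 / 357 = -85.15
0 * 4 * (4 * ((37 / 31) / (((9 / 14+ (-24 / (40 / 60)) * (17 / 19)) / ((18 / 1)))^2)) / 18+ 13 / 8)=0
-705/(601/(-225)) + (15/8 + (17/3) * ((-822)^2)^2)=2587110251449.81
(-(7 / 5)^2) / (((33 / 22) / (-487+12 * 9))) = 37142 / 75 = 495.23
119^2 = 14161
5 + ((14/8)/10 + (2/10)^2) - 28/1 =-4557/200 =-22.78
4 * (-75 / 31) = -300 / 31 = -9.68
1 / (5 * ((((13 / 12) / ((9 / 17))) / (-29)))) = -3132 / 1105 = -2.83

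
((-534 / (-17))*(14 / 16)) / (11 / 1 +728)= 0.04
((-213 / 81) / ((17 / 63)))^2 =94.97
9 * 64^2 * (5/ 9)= 20480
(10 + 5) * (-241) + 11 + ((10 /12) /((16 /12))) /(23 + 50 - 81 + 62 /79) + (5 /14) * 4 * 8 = -22935529 /6384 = -3592.66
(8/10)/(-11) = -4/55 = -0.07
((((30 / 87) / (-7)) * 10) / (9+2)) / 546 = -50 / 609609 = -0.00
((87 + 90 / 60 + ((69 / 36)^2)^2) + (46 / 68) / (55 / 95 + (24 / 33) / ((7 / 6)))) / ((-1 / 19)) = -1208267571197 / 620068608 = -1948.60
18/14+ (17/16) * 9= 1215/112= 10.85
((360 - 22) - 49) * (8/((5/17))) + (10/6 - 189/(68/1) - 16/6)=2671387/340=7857.02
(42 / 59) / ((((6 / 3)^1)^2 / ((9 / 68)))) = 189 / 8024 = 0.02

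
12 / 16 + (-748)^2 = 559504.75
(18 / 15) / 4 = 3 / 10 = 0.30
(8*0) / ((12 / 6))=0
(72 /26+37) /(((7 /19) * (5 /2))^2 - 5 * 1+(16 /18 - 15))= -2.18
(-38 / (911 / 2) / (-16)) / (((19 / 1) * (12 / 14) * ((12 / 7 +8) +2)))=49 / 1792848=0.00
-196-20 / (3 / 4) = -668 / 3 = -222.67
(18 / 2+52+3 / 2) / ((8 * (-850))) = -0.01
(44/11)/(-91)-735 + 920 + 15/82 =1381507/7462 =185.14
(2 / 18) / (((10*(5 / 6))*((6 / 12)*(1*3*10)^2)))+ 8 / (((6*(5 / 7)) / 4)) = 252001 / 33750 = 7.47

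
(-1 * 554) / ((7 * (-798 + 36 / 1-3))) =554 / 5355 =0.10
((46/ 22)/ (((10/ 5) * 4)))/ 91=23/ 8008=0.00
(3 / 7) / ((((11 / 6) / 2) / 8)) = 288 / 77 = 3.74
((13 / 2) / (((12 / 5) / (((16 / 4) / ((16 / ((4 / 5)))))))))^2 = 169 / 576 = 0.29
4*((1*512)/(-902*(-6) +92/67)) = 17152/45337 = 0.38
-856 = -856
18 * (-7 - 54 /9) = -234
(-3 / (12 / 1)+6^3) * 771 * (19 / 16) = 12642087 / 64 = 197532.61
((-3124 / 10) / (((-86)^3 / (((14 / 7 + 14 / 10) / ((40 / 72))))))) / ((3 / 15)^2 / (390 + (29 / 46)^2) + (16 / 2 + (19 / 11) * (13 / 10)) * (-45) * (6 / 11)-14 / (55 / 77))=-1327113169877 / 119684282059148340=-0.00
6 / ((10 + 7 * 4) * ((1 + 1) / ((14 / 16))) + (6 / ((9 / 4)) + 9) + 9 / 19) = 1197 / 19750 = 0.06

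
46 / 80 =0.58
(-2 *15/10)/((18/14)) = -7/3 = -2.33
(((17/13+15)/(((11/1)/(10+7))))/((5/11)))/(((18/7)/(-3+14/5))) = -12614/2925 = -4.31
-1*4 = -4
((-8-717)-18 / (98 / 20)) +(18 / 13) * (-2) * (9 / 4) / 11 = -5109784 / 7007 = -729.24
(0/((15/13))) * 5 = 0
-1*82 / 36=-41 / 18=-2.28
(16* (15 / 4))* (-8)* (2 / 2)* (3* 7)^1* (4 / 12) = -3360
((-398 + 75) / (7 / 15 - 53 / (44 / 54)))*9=959310 / 21311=45.01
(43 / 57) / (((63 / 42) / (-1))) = -86 / 171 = -0.50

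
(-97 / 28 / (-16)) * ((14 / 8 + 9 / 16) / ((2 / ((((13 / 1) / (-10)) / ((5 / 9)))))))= -419913 / 716800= -0.59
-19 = -19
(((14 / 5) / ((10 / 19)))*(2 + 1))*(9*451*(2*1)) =3239082 / 25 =129563.28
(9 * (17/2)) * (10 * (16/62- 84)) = -1985940/31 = -64062.58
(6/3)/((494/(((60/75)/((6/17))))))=34/3705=0.01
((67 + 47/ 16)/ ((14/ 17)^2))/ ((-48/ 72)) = -970173/ 6272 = -154.68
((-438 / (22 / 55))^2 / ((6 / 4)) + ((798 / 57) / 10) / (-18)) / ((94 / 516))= 3093484199 / 705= 4387920.85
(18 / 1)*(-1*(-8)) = 144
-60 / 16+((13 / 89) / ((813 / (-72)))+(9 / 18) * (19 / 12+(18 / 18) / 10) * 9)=3677727 / 964760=3.81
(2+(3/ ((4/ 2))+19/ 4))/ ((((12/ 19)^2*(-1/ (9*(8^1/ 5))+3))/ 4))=11913/ 422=28.23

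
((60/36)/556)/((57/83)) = 415/95076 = 0.00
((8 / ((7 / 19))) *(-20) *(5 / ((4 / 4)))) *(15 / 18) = -38000 / 21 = -1809.52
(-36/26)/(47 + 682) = -0.00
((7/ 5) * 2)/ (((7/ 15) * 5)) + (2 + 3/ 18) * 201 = 436.70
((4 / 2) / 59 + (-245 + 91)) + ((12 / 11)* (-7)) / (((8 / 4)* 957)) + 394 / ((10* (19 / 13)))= -2498068899 / 19667945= -127.01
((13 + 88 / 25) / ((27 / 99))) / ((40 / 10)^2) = 4543 / 1200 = 3.79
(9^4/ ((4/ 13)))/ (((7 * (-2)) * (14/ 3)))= -255879/ 784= -326.38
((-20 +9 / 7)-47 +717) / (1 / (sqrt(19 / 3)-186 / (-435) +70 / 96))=36704509 / 48720 +4559 *sqrt(57) / 21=2392.41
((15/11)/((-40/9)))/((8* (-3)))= 9/704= 0.01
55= 55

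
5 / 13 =0.38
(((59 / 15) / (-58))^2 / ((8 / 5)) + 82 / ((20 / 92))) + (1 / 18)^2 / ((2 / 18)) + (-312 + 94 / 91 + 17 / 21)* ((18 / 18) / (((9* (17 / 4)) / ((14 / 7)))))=2029052188129 / 5620436640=361.01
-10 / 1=-10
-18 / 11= -1.64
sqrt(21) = 4.58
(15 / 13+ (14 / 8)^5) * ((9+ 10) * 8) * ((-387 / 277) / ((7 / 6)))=-5158519209 / 1613248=-3197.60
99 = 99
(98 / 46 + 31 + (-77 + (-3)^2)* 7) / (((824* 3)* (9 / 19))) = -96767 / 255852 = -0.38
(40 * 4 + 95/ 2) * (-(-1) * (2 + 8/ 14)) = 3735/ 7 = 533.57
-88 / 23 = -3.83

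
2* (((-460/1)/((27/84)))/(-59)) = 25760/531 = 48.51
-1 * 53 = -53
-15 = -15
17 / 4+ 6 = 41 / 4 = 10.25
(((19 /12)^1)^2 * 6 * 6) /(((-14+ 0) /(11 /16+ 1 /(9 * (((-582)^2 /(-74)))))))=-432329629 /97552512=-4.43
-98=-98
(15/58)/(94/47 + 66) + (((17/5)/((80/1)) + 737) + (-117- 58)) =110835531/197200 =562.05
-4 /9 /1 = -4 /9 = -0.44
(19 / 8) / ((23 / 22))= 209 / 92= 2.27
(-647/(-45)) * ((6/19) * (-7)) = -9058/285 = -31.78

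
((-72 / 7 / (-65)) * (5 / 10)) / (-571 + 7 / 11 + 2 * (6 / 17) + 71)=-748 / 4714255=-0.00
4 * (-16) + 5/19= -1211/19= -63.74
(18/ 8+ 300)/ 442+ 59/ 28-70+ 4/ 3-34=-285245/ 2856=-99.88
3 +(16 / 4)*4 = 19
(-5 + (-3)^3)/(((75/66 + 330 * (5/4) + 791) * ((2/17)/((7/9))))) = -2992/17037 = -0.18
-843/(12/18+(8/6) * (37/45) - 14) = 113805/1652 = 68.89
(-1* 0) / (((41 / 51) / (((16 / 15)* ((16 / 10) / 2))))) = 0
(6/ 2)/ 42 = 1/ 14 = 0.07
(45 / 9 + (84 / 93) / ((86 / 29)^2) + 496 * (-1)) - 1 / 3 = -84470545 / 171957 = -491.23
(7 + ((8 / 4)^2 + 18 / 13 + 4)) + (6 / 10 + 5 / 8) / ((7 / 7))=9157 / 520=17.61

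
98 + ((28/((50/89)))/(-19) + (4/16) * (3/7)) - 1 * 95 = 6437/13300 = 0.48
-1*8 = -8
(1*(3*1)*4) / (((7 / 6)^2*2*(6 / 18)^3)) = 5832 / 49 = 119.02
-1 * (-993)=993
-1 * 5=-5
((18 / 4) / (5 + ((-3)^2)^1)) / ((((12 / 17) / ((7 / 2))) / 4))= 51 / 8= 6.38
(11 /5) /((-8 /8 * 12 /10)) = -11 /6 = -1.83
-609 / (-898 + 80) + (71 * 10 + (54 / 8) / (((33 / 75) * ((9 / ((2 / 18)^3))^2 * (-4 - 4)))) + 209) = 211110328583423 / 229531493664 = 919.74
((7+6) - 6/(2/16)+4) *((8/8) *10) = -310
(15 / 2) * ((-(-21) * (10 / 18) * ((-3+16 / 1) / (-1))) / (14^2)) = -325 / 56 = -5.80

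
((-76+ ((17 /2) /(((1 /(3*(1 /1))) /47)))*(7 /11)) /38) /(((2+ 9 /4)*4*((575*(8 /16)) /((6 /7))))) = 45321 /14300825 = 0.00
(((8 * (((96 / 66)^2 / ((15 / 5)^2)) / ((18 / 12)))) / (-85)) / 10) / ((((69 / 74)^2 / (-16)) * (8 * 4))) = 5607424 / 6610529475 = 0.00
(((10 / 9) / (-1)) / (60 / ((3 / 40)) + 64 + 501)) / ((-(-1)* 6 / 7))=-1 / 1053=-0.00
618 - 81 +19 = 556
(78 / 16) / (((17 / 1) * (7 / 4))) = 39 / 238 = 0.16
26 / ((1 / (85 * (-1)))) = -2210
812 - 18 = 794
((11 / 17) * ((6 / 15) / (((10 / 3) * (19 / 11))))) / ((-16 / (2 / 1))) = -363 / 64600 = -0.01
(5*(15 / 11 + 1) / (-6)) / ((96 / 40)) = -325 / 396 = -0.82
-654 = -654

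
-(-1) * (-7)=-7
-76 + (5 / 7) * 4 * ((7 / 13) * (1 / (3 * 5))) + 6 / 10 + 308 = 45377 / 195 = 232.70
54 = 54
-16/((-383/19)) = 304/383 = 0.79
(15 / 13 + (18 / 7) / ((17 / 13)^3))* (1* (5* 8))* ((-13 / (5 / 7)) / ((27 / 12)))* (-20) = 219725440 / 14739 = 14907.76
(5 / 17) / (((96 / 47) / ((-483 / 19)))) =-37835 / 10336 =-3.66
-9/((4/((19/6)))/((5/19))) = -15/8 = -1.88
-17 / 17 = -1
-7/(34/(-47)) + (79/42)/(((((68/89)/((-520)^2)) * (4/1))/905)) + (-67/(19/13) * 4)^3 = 707392095821875/4897326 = 144444559.30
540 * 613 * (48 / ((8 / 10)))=19861200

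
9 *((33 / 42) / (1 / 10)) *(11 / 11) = 70.71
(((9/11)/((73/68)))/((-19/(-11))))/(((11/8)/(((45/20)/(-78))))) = -1836/198341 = -0.01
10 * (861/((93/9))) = 25830/31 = 833.23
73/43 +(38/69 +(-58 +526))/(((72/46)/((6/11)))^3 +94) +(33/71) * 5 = 52465373003/6554152923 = 8.00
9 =9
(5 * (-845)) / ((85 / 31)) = -26195 / 17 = -1540.88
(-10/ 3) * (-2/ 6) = 10/ 9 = 1.11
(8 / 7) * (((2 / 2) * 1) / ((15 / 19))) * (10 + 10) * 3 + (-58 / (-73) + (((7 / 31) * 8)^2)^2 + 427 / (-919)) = 97.84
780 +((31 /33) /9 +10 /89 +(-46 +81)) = 21548624 /26433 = 815.22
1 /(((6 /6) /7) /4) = 28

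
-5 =-5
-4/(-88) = 1/22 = 0.05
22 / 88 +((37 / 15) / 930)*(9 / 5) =0.25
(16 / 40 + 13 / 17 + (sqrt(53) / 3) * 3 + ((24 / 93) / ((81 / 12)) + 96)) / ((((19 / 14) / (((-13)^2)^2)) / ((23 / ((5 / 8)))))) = 73573136 * sqrt(53) / 95 + 508795242727408 / 6758775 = 80917320.71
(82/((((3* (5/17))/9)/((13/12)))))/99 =9061/990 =9.15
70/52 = 35/26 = 1.35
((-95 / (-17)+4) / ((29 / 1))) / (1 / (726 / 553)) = 0.43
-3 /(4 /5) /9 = -5 /12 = -0.42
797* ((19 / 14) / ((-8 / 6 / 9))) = -408861 / 56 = -7301.09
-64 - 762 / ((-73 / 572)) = 431192 / 73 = 5906.74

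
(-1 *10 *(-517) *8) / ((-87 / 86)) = -3556960 / 87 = -40884.60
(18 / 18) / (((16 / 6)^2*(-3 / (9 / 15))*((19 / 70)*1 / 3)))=-189 / 608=-0.31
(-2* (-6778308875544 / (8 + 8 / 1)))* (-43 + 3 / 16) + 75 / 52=-7545105067089615 / 208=-36274543591777.00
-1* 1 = -1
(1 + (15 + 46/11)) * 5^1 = 1110/11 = 100.91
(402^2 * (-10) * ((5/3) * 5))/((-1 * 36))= 1122250/3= 374083.33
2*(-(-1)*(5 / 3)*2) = 20 / 3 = 6.67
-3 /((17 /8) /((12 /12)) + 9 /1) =-24 /89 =-0.27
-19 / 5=-3.80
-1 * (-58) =58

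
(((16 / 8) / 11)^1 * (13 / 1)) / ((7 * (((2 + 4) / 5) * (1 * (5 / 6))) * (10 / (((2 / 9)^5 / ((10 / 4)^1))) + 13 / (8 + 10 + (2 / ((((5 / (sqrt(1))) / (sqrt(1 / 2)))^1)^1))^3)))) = 173056 * sqrt(2) / 1699040693230042855 + 8882781740352 / 1213600495164316325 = 0.00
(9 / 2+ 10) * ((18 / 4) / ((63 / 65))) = 1885 / 28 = 67.32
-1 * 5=-5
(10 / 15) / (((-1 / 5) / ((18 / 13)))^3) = -221.21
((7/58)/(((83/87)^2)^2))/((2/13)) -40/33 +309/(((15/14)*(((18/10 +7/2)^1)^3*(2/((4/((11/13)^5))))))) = 118344885810482661019/13654778200961620404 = 8.67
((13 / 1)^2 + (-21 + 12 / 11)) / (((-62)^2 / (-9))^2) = 16605 / 20317462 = 0.00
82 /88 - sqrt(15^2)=-619 /44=-14.07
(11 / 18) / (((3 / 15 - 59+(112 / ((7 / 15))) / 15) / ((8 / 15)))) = -22 / 2889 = -0.01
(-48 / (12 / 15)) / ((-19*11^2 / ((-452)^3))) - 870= -5542724610 / 2299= -2410928.49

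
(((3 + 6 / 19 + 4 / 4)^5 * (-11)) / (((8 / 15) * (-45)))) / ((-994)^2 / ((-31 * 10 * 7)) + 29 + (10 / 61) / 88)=-2120733856560880 / 1317447553220517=-1.61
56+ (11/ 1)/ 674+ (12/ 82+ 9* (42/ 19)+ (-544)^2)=155419946689/ 525046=296012.06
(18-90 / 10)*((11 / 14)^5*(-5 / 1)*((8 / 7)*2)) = -7247295 / 235298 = -30.80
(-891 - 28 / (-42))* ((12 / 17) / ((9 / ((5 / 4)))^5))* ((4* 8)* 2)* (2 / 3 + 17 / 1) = -442384375 / 12045996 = -36.72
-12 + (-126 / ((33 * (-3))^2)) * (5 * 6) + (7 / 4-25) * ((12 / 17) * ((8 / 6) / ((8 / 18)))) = -380263 / 6171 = -61.62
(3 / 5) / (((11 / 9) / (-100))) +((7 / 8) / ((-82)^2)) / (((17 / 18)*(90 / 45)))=-493809867 / 10059104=-49.09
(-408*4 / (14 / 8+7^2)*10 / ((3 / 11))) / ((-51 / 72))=337920 / 203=1664.63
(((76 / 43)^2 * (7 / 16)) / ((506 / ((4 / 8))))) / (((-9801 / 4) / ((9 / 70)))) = -361 / 5094309330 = -0.00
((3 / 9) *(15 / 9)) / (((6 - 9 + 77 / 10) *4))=25 / 846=0.03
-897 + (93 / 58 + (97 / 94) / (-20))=-48819833 / 54520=-895.45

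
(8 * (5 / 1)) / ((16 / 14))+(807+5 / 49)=41263 / 49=842.10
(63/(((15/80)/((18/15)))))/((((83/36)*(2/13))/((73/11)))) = 34437312/4565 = 7543.77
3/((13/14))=42/13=3.23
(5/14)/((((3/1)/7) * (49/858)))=715/49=14.59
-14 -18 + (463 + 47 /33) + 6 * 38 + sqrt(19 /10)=sqrt(190) /10 + 21794 /33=661.80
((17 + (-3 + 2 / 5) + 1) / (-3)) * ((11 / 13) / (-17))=847 / 3315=0.26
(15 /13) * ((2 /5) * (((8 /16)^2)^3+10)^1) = 1923 /416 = 4.62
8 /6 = 4 /3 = 1.33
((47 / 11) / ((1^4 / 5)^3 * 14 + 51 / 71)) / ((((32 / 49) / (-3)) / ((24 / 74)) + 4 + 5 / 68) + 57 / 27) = 12508744500 / 13402051883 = 0.93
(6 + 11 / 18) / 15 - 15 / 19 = -1789 / 5130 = -0.35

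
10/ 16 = 0.62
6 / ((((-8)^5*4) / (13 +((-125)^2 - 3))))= -0.72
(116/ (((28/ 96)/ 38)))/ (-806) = -52896/ 2821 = -18.75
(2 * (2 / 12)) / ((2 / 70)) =35 / 3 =11.67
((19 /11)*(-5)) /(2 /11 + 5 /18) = -1710 /91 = -18.79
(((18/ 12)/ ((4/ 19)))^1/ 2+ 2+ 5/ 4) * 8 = 109/ 2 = 54.50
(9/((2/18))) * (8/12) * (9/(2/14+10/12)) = 20412/41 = 497.85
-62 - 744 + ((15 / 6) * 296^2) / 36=47506 / 9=5278.44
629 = 629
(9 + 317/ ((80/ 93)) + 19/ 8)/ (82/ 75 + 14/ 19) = 8661435/ 41728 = 207.57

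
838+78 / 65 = 4196 / 5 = 839.20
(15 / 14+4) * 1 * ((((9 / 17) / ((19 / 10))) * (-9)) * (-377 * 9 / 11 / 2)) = 97565715 / 49742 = 1961.44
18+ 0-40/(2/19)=-362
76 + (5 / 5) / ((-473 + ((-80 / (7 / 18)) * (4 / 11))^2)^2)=70112298697066205 / 922530245551489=76.00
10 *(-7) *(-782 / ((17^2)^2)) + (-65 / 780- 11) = -614789 / 58956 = -10.43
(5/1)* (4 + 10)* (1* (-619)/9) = -43330/9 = -4814.44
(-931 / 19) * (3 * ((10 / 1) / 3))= -490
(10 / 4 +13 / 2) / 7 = 9 / 7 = 1.29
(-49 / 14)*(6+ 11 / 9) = -455 / 18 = -25.28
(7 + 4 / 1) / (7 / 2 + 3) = 22 / 13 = 1.69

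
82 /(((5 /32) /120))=62976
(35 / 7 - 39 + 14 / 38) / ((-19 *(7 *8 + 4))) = 213 / 7220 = 0.03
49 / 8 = 6.12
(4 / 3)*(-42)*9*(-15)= 7560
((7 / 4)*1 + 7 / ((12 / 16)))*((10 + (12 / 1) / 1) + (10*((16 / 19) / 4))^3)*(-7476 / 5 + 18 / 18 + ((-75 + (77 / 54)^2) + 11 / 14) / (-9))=-146680313948177 / 284222520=-516075.62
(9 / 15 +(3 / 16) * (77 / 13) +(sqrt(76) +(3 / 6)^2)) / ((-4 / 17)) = -17 * sqrt(19) / 2- 34663 / 4160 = -45.38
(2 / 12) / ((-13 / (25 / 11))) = -25 / 858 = -0.03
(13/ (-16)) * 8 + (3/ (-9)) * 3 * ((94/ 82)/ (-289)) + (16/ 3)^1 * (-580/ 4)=-55441189/ 71094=-779.83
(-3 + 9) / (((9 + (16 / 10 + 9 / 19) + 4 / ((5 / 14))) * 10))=57 / 2116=0.03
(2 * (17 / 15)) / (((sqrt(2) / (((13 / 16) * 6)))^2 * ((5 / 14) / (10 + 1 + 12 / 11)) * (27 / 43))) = 115014809 / 79200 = 1452.21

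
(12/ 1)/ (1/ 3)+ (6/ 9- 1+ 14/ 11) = 1219/ 33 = 36.94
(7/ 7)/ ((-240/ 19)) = -0.08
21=21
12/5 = 2.40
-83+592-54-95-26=334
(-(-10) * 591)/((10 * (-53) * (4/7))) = -19.51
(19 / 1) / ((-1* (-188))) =19 / 188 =0.10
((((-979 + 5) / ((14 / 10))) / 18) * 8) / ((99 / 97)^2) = -183287320 / 617463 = -296.84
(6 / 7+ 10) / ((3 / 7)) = 76 / 3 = 25.33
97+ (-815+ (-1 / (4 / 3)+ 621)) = -391 / 4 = -97.75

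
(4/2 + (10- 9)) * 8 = 24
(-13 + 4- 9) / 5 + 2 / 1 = -8 / 5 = -1.60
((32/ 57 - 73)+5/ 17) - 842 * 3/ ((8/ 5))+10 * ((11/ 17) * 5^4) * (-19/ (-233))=-1193111011/ 903108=-1321.12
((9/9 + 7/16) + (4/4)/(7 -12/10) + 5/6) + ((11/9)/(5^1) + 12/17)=1204583/354960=3.39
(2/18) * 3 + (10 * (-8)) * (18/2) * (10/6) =-1199.67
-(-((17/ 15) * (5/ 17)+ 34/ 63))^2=-3025/ 3969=-0.76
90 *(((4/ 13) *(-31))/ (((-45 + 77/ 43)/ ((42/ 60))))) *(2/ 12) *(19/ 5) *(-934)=-496763778/ 60385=-8226.61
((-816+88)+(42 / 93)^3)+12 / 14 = -151616982 / 208537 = -727.05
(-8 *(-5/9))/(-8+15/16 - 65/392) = -31360/51003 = -0.61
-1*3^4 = -81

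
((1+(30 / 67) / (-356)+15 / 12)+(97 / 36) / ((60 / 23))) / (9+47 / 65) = 549476629 / 1628042112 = 0.34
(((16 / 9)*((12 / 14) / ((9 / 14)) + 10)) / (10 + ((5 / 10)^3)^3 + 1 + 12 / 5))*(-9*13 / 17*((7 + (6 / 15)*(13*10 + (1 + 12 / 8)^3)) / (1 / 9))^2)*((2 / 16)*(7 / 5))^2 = -18745809264 / 171545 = -109276.34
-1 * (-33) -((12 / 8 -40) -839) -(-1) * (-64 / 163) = 910.11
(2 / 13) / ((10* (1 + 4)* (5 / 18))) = 18 / 1625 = 0.01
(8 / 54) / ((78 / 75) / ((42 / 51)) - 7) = -175 / 6777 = -0.03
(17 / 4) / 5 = 17 / 20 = 0.85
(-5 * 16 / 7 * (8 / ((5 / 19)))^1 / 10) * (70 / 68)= -35.76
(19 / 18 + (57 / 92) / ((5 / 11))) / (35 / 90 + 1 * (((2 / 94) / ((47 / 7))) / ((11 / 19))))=243305887 / 39672010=6.13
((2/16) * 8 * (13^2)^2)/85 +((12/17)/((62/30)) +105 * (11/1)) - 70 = 3745266/2635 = 1421.35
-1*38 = -38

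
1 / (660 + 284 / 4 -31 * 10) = 1 / 421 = 0.00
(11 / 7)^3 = 1331 / 343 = 3.88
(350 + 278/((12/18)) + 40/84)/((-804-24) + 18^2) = -16117/10584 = -1.52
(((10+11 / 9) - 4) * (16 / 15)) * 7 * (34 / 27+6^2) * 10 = 14647360 / 729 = 20092.40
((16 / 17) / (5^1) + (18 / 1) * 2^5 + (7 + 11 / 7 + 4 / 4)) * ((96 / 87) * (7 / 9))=11152864 / 22185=502.72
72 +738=810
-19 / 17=-1.12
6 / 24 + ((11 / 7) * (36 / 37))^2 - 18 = -15.41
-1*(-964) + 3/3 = 965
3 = 3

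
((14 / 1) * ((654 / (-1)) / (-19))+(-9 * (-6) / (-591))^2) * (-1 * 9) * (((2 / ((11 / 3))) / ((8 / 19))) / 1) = -218050380 / 38809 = -5618.55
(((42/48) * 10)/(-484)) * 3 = -105/1936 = -0.05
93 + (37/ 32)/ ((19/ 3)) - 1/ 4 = 56503/ 608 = 92.93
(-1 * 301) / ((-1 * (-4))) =-301 / 4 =-75.25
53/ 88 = 0.60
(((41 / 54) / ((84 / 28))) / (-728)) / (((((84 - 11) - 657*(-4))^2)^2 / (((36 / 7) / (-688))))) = 41 / 839708806861549550016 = 0.00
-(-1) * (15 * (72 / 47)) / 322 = 540 / 7567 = 0.07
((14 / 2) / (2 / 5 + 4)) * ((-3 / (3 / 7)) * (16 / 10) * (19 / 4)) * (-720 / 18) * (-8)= -297920 / 11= -27083.64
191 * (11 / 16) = 2101 / 16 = 131.31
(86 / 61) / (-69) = -86 / 4209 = -0.02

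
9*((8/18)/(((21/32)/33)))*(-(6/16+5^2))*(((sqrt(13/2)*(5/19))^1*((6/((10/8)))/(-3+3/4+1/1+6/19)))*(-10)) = -2449920*sqrt(26)/71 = -175946.34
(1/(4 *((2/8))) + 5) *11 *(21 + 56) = 5082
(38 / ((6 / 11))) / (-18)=-209 / 54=-3.87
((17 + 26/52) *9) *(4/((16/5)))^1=1575/8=196.88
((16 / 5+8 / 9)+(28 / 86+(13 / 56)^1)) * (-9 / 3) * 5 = -69.70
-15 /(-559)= 15 /559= 0.03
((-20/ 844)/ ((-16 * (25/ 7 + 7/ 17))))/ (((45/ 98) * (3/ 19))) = 110789/ 21603024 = 0.01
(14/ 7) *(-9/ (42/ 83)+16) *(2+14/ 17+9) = -5025/ 119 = -42.23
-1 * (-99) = 99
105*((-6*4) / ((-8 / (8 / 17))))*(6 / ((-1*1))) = -15120 / 17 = -889.41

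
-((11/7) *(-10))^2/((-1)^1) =12100/49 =246.94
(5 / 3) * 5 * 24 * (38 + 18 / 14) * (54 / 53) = 2970000 / 371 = 8005.39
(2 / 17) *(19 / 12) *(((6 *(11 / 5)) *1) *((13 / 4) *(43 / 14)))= 116831 / 4760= 24.54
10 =10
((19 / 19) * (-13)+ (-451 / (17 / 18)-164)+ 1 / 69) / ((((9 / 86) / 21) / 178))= -82268590376 / 3519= -23378400.22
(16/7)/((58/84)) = 96/29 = 3.31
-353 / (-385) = 0.92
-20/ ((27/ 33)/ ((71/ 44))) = -355/ 9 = -39.44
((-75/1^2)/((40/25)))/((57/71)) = -8875/152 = -58.39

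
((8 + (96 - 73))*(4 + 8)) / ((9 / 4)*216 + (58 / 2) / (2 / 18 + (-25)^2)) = 24056 / 31431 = 0.77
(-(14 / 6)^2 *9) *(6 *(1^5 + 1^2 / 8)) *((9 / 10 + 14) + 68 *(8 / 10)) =-916839 / 40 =-22920.98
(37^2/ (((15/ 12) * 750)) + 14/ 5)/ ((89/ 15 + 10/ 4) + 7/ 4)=31952/ 76375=0.42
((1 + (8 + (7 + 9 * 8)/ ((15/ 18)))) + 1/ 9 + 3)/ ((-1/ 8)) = -38488/ 45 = -855.29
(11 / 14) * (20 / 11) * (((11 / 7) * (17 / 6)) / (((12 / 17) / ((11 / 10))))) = 34969 / 3528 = 9.91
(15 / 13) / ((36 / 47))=1.51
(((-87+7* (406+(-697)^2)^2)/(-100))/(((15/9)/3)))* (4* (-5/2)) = 7446758325696/25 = 297870333027.84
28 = 28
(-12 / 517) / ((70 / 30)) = -36 / 3619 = -0.01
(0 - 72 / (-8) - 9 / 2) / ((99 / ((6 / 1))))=0.27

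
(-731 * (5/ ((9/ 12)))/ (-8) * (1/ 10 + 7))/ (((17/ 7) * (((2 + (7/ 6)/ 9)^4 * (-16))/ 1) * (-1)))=3785808537/ 699602500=5.41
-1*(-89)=89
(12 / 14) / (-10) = -3 / 35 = -0.09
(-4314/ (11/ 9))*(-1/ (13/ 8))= 310608/ 143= 2172.08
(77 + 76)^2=23409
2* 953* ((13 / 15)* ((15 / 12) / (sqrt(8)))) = 12389* sqrt(2) / 24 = 730.03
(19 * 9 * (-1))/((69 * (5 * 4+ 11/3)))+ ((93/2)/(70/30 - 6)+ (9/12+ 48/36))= -2307139/215556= -10.70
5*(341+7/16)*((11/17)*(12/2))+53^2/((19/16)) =23238889/2584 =8993.38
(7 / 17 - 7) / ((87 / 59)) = -6608 / 1479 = -4.47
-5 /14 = -0.36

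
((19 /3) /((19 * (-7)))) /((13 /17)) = -17 /273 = -0.06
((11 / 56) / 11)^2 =1 / 3136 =0.00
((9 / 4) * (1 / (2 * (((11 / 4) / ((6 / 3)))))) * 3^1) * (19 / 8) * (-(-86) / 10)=22059 / 440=50.13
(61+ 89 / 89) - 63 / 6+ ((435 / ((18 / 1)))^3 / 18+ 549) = 5383369 / 3888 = 1384.61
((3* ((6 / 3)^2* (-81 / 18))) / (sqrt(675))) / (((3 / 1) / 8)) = -16* sqrt(3) / 5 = -5.54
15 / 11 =1.36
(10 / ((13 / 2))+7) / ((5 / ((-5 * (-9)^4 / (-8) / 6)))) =242757 / 208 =1167.10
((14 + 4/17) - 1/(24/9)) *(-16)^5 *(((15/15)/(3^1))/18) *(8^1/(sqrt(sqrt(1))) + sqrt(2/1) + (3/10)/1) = -1025343488/459 - 123535360 *sqrt(2)/459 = -2614485.55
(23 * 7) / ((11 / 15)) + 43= 2888 / 11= 262.55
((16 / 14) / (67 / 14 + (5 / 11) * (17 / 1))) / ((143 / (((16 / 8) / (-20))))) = -0.00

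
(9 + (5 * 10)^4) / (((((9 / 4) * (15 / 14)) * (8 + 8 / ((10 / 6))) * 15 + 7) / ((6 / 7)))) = 37500054 / 3289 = 11401.66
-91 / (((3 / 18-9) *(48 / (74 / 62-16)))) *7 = -292383 / 13144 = -22.24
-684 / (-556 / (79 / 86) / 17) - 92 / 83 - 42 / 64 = 276964985 / 15874912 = 17.45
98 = 98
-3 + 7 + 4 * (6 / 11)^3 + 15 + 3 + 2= 32808 / 1331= 24.65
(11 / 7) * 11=121 / 7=17.29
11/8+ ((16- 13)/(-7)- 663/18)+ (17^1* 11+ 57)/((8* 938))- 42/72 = -410143/11256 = -36.44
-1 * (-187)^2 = -34969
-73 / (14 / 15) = -78.21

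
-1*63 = -63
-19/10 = -1.90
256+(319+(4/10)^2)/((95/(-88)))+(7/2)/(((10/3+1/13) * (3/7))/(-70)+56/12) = -1171436691/30122125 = -38.89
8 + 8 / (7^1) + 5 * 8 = 344 / 7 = 49.14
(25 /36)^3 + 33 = 1555273 /46656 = 33.33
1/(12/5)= 5/12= 0.42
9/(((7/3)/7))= 27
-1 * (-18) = 18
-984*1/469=-984/469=-2.10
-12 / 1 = -12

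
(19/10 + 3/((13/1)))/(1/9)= 2493/130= 19.18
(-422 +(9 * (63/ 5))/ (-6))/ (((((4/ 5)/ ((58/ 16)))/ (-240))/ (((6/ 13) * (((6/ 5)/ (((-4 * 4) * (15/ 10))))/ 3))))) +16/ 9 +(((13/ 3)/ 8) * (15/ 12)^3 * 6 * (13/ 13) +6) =-110048819/ 29952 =-3674.17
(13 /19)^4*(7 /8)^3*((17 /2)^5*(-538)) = -3741660818536459 /1067589632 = -3504774.41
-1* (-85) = 85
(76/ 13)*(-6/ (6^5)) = -19/ 4212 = -0.00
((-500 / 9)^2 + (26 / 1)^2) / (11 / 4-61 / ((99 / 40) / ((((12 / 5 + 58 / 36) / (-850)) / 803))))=1368.08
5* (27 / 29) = 135 / 29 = 4.66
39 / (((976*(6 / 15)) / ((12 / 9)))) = 65 / 488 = 0.13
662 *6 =3972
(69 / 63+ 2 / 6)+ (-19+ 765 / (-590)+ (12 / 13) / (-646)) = -65446371 / 3468374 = -18.87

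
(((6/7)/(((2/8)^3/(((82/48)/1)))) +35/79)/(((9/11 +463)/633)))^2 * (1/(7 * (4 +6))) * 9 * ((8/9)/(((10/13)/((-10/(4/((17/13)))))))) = -2234602013441484753/278611613589260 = -8020.49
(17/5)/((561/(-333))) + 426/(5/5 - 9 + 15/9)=-69.28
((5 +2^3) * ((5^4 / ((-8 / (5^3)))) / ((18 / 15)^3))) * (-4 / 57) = 126953125 / 24624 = 5155.67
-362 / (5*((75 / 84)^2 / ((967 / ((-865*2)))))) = 137221168 / 2703125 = 50.76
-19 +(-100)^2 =9981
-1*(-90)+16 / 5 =466 / 5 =93.20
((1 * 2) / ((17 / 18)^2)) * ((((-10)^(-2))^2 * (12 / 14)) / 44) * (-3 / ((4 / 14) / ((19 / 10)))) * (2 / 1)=-13851 / 79475000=-0.00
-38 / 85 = -0.45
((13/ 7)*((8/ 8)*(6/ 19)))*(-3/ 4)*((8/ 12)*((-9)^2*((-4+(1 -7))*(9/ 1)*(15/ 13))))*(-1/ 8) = -308.32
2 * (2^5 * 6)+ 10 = 394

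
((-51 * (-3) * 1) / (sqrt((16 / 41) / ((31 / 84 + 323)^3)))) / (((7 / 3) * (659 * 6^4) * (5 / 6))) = 461771 * sqrt(23387343) / 2603946240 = 0.86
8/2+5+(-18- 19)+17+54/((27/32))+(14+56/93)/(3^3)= 134441/2511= 53.54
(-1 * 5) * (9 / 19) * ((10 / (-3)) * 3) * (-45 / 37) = -20250 / 703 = -28.81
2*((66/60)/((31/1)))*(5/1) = 11/31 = 0.35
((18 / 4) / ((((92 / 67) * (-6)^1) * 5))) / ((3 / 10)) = -67 / 184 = -0.36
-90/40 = -9/4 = -2.25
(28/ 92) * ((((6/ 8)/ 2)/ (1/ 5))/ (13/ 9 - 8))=-0.09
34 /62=17 /31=0.55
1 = 1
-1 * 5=-5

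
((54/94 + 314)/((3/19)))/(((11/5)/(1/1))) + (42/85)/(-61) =7282656233/8041935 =905.59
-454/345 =-1.32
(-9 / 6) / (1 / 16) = -24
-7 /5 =-1.40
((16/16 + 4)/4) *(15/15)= 5/4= 1.25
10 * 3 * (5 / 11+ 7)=2460 / 11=223.64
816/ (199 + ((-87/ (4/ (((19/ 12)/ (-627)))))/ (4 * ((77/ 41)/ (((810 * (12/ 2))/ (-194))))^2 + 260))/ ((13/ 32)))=75293478620385168/ 18362060532035027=4.10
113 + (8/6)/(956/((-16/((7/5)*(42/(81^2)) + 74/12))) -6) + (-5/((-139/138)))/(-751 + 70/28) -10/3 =109.66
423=423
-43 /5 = -8.60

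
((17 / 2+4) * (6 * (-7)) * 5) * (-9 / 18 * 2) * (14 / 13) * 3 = 110250 / 13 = 8480.77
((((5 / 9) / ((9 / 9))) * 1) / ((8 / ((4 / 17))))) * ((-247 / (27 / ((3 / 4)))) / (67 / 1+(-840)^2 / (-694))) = 428545 / 3630333816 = 0.00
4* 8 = 32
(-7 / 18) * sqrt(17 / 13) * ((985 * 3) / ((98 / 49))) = -6895 * sqrt(221) / 156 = -657.06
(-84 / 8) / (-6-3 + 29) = -21 / 40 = -0.52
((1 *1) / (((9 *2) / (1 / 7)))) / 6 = 1 / 756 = 0.00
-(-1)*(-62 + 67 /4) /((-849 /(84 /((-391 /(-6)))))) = 7602 /110653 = 0.07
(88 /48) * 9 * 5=165 /2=82.50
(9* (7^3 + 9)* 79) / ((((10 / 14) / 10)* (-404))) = -875952 / 101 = -8672.79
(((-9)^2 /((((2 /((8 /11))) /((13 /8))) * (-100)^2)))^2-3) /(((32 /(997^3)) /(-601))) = 86481506589603830000643 /1548800000000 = 55837749605.89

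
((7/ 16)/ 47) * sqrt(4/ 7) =sqrt(7)/ 376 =0.01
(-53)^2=2809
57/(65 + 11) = 0.75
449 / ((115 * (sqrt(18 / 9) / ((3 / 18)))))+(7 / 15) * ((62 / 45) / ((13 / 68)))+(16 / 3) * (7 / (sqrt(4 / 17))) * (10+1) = 449 * sqrt(2) / 1380+29512 / 8775+616 * sqrt(17) / 3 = 850.43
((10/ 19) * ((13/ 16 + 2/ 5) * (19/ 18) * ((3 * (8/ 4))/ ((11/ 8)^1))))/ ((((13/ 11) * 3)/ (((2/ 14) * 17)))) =1649/ 819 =2.01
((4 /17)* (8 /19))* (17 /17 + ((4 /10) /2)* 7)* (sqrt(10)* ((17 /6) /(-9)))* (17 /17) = -64* sqrt(10) /855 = -0.24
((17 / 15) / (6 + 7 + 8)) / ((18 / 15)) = 17 / 378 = 0.04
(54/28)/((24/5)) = 45/112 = 0.40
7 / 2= 3.50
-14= -14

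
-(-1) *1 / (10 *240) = 1 / 2400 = 0.00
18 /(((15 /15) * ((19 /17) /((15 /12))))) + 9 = 1107 /38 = 29.13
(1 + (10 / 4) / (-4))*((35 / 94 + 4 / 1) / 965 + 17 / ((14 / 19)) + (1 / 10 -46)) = -43477743 / 5079760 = -8.56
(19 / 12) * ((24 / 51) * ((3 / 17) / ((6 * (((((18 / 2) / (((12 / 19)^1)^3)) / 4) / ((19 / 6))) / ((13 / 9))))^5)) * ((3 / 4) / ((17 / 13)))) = 2591373349879808 / 7582750018592854905963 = 0.00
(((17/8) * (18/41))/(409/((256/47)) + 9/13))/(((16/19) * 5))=151164/51701615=0.00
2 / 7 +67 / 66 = 601 / 462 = 1.30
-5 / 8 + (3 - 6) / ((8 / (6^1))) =-23 / 8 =-2.88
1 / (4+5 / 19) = 19 / 81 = 0.23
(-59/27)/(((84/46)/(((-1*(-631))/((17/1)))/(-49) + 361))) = -203605637/472311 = -431.08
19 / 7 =2.71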